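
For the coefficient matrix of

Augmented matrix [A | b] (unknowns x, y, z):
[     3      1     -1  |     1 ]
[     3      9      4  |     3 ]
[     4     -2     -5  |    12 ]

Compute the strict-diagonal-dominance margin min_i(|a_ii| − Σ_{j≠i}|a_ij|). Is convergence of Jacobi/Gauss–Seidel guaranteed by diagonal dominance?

row 1: |3| − (1+1) = 1
row 2: |9| − (3+4) = 2
row 3: |-5| − (4+2) = -1
minimum over rows = -1 → not strictly diagonally dominant

-1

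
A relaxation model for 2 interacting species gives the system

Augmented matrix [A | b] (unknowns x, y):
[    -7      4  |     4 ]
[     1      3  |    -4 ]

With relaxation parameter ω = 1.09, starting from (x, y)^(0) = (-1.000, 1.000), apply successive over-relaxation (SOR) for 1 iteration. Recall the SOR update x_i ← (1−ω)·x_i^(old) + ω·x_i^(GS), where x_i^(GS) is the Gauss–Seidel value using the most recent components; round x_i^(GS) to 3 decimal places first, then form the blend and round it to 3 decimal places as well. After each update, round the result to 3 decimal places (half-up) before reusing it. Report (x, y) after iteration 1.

Iteration 1:
  x: GS value = (4 - (4)·1.000) / (-7) = 0.000;  x ← (1−ω)·-1.000 + ω·0.000 = 0.090
  y: GS value = (-4 - (1)·0.090) / (3) = -1.363;  y ← (1−ω)·1.000 + ω·-1.363 = -1.576

(0.090, -1.576)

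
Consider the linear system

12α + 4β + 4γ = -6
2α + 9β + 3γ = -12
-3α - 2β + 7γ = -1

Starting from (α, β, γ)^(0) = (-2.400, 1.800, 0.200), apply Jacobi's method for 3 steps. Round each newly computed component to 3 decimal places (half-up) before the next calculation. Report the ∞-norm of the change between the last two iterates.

0.507

Iteration 1:
  α = (-6 - (4)·1.800 - (4)·0.200) / (12) = -1.167
  β = (-12 - (2)·-2.400 - (3)·0.200) / (9) = -0.867
  γ = (-1 - (-3)·-2.400 - (-2)·1.800) / (7) = -0.657
Iteration 2:
  α = (-6 - (4)·-0.867 - (4)·-0.657) / (12) = 0.008
  β = (-12 - (2)·-1.167 - (3)·-0.657) / (9) = -0.855
  γ = (-1 - (-3)·-1.167 - (-2)·-0.867) / (7) = -0.891
Iteration 3:
  α = (-6 - (4)·-0.855 - (4)·-0.891) / (12) = 0.082
  β = (-12 - (2)·0.008 - (3)·-0.891) / (9) = -1.038
  γ = (-1 - (-3)·0.008 - (-2)·-0.855) / (7) = -0.384
Change: (0.074, -0.183, 0.507) → max |·| = 0.507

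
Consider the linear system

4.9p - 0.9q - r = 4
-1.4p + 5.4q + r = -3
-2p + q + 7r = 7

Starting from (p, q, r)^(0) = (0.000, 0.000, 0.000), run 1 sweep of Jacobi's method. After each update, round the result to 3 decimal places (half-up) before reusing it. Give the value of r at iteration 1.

1.000

Iteration 1:
  p = (4 - (-0.9)·0.000 - (-1)·0.000) / (4.9) = 0.816
  q = (-3 - (-1.4)·0.000 - (1)·0.000) / (5.4) = -0.556
  r = (7 - (-2)·0.000 - (1)·0.000) / (7) = 1.000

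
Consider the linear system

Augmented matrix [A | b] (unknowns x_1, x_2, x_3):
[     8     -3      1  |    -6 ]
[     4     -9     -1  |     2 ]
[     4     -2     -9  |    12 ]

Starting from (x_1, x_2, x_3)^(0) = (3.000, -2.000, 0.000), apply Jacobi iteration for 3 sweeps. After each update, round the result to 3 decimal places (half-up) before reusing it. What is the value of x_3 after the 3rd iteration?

-1.298

Iteration 1:
  x_1 = (-6 - (-3)·-2.000 - (1)·0.000) / (8) = -1.500
  x_2 = (2 - (4)·3.000 - (-1)·0.000) / (-9) = 1.111
  x_3 = (12 - (4)·3.000 - (-2)·-2.000) / (-9) = 0.444
Iteration 2:
  x_1 = (-6 - (-3)·1.111 - (1)·0.444) / (8) = -0.389
  x_2 = (2 - (4)·-1.500 - (-1)·0.444) / (-9) = -0.938
  x_3 = (12 - (4)·-1.500 - (-2)·1.111) / (-9) = -2.247
Iteration 3:
  x_1 = (-6 - (-3)·-0.938 - (1)·-2.247) / (8) = -0.821
  x_2 = (2 - (4)·-0.389 - (-1)·-2.247) / (-9) = -0.145
  x_3 = (12 - (4)·-0.389 - (-2)·-0.938) / (-9) = -1.298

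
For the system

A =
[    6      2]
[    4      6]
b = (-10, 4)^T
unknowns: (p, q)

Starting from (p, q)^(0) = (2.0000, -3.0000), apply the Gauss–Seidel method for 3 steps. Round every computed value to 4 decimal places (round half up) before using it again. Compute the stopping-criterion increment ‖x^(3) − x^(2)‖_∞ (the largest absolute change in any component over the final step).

0.3046

Iteration 1:
  p = (-10 - (2)·-3.0000) / (6) = -0.6667
  q = (4 - (4)·-0.6667) / (6) = 1.1111
Iteration 2:
  p = (-10 - (2)·1.1111) / (6) = -2.0370
  q = (4 - (4)·-2.0370) / (6) = 2.0247
Iteration 3:
  p = (-10 - (2)·2.0247) / (6) = -2.3416
  q = (4 - (4)·-2.3416) / (6) = 2.2277
Change: (-0.3046, 0.2030) → max |·| = 0.3046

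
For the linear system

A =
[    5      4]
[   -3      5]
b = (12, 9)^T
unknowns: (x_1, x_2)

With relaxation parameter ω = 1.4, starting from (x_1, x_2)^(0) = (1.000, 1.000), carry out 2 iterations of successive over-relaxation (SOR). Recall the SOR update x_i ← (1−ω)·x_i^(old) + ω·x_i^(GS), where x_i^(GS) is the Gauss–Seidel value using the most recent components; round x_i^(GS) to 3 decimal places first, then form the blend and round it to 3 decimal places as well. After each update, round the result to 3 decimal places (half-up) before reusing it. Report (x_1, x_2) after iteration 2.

(-1.482, -0.191)

Iteration 1:
  x_1: GS value = (12 - (4)·1.000) / (5) = 1.600;  x_1 ← (1−ω)·1.000 + ω·1.600 = 1.840
  x_2: GS value = (9 - (-3)·1.840) / (5) = 2.904;  x_2 ← (1−ω)·1.000 + ω·2.904 = 3.666
Iteration 2:
  x_1: GS value = (12 - (4)·3.666) / (5) = -0.533;  x_1 ← (1−ω)·1.840 + ω·-0.533 = -1.482
  x_2: GS value = (9 - (-3)·-1.482) / (5) = 0.911;  x_2 ← (1−ω)·3.666 + ω·0.911 = -0.191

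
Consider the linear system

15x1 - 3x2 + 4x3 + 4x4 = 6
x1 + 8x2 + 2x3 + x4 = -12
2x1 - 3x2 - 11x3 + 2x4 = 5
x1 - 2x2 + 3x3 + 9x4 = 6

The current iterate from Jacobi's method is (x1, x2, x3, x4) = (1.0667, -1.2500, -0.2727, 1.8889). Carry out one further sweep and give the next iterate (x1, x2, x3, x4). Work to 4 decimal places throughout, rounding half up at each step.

(-0.2810, -1.8013, 0.4237, 0.3613)

One sweep:
  x1 = (6 - (-3)·-1.2500 - (4)·-0.2727 - (4)·1.8889) / (15) = -0.2810
  x2 = (-12 - (1)·1.0667 - (2)·-0.2727 - (1)·1.8889) / (8) = -1.8013
  x3 = (5 - (2)·1.0667 - (-3)·-1.2500 - (2)·1.8889) / (-11) = 0.4237
  x4 = (6 - (1)·1.0667 - (-2)·-1.2500 - (3)·-0.2727) / (9) = 0.3613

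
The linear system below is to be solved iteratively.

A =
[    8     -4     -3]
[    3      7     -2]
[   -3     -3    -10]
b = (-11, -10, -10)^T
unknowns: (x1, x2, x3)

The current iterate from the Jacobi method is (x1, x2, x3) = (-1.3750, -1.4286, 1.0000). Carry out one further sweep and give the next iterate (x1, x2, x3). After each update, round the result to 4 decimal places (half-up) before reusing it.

One sweep:
  x1 = (-11 - (-4)·-1.4286 - (-3)·1.0000) / (8) = -1.7143
  x2 = (-10 - (3)·-1.3750 - (-2)·1.0000) / (7) = -0.5536
  x3 = (-10 - (-3)·-1.3750 - (-3)·-1.4286) / (-10) = 1.8411

(-1.7143, -0.5536, 1.8411)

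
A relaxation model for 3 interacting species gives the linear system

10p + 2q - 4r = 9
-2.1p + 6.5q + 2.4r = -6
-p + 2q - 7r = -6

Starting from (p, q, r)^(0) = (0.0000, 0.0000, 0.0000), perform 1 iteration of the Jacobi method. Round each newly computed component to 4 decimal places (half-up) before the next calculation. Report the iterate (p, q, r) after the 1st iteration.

(0.9000, -0.9231, 0.8571)

Iteration 1:
  p = (9 - (2)·0.0000 - (-4)·0.0000) / (10) = 0.9000
  q = (-6 - (-2.1)·0.0000 - (2.4)·0.0000) / (6.5) = -0.9231
  r = (-6 - (-1)·0.0000 - (2)·0.0000) / (-7) = 0.8571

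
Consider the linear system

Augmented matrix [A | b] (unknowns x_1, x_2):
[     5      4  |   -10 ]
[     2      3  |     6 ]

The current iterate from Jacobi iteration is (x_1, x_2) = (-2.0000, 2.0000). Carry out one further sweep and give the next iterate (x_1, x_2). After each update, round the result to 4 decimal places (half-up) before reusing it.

(-3.6000, 3.3333)

One sweep:
  x_1 = (-10 - (4)·2.0000) / (5) = -3.6000
  x_2 = (6 - (2)·-2.0000) / (3) = 3.3333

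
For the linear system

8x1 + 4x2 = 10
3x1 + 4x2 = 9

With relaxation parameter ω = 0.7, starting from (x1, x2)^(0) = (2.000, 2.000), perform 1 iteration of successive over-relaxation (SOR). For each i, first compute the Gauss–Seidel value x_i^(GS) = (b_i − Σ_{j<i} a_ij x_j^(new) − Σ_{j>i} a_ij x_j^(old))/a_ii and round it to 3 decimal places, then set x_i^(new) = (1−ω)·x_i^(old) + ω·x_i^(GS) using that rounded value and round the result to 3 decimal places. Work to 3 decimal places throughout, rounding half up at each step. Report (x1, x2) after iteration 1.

(0.775, 1.768)

Iteration 1:
  x1: GS value = (10 - (4)·2.000) / (8) = 0.250;  x1 ← (1−ω)·2.000 + ω·0.250 = 0.775
  x2: GS value = (9 - (3)·0.775) / (4) = 1.669;  x2 ← (1−ω)·2.000 + ω·1.669 = 1.768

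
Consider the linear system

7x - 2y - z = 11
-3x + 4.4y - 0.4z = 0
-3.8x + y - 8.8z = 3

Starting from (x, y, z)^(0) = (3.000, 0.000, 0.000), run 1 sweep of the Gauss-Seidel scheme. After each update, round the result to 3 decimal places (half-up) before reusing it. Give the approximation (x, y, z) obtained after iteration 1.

Iteration 1:
  x = (11 - (-2)·0.000 - (-1)·0.000) / (7) = 1.571
  y = (0 - (-3)·1.571 - (-0.4)·0.000) / (4.4) = 1.071
  z = (3 - (-3.8)·1.571 - (1)·1.071) / (-8.8) = -0.898

(1.571, 1.071, -0.898)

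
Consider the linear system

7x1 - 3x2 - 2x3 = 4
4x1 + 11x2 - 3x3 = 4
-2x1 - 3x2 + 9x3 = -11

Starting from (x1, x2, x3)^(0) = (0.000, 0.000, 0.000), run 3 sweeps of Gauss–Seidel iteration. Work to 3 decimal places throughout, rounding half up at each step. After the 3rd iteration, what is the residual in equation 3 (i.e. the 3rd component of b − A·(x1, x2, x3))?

-0.001

Iteration 1:
  x1 = (4 - (-3)·0.000 - (-2)·0.000) / (7) = 0.571
  x2 = (4 - (4)·0.571 - (-3)·0.000) / (11) = 0.156
  x3 = (-11 - (-2)·0.571 - (-3)·0.156) / (9) = -1.043
Iteration 2:
  x1 = (4 - (-3)·0.156 - (-2)·-1.043) / (7) = 0.340
  x2 = (4 - (4)·0.340 - (-3)·-1.043) / (11) = -0.044
  x3 = (-11 - (-2)·0.340 - (-3)·-0.044) / (9) = -1.161
Iteration 3:
  x1 = (4 - (-3)·-0.044 - (-2)·-1.161) / (7) = 0.221
  x2 = (4 - (4)·0.221 - (-3)·-1.161) / (11) = -0.033
  x3 = (-11 - (-2)·0.221 - (-3)·-0.033) / (9) = -1.184
Residual b − A·x = (-0.014, -0.073, -0.001)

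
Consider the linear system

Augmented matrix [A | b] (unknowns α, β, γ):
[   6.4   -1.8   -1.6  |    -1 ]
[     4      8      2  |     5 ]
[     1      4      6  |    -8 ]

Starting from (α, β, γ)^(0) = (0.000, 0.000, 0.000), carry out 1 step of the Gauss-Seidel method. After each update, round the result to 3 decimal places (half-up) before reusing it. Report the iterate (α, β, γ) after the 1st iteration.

(-0.156, 0.703, -1.776)

Iteration 1:
  α = (-1 - (-1.8)·0.000 - (-1.6)·0.000) / (6.4) = -0.156
  β = (5 - (4)·-0.156 - (2)·0.000) / (8) = 0.703
  γ = (-8 - (1)·-0.156 - (4)·0.703) / (6) = -1.776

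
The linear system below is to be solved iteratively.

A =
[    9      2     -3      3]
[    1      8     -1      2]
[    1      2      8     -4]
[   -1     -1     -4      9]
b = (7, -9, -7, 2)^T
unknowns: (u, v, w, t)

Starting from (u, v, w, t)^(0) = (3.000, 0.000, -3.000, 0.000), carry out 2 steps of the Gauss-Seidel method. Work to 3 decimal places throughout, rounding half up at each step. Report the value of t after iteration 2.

Iteration 1:
  u = (7 - (2)·0.000 - (-3)·-3.000 - (3)·0.000) / (9) = -0.222
  v = (-9 - (1)·-0.222 - (-1)·-3.000 - (2)·0.000) / (8) = -1.472
  w = (-7 - (1)·-0.222 - (2)·-1.472 - (-4)·0.000) / (8) = -0.479
  t = (2 - (-1)·-0.222 - (-1)·-1.472 - (-4)·-0.479) / (9) = -0.179
Iteration 2:
  u = (7 - (2)·-1.472 - (-3)·-0.479 - (3)·-0.179) / (9) = 1.005
  v = (-9 - (1)·1.005 - (-1)·-0.479 - (2)·-0.179) / (8) = -1.266
  w = (-7 - (1)·1.005 - (2)·-1.266 - (-4)·-0.179) / (8) = -0.774
  t = (2 - (-1)·1.005 - (-1)·-1.266 - (-4)·-0.774) / (9) = -0.151

-0.151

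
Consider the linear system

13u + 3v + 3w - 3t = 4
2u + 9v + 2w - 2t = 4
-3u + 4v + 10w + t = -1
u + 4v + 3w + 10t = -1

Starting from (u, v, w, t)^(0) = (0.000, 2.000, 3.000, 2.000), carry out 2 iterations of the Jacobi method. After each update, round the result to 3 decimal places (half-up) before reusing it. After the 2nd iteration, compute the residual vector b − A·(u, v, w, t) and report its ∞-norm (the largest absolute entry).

Iteration 1:
  u = (4 - (3)·2.000 - (3)·3.000 - (-3)·2.000) / (13) = -0.385
  v = (4 - (2)·0.000 - (2)·3.000 - (-2)·2.000) / (9) = 0.222
  w = (-1 - (-3)·0.000 - (4)·2.000 - (1)·2.000) / (10) = -1.100
  t = (-1 - (1)·0.000 - (4)·2.000 - (3)·3.000) / (10) = -1.800
Iteration 2:
  u = (4 - (3)·0.222 - (3)·-1.100 - (-3)·-1.800) / (13) = 0.095
  v = (4 - (2)·-0.385 - (2)·-1.100 - (-2)·-1.800) / (9) = 0.374
  w = (-1 - (-3)·-0.385 - (4)·0.222 - (1)·-1.800) / (10) = -0.124
  t = (-1 - (1)·-0.385 - (4)·0.222 - (3)·-1.100) / (10) = 0.180
Residual b − A·x = (2.555, 1.052, -1.151, -4.019); ∞-norm = 4.019

4.019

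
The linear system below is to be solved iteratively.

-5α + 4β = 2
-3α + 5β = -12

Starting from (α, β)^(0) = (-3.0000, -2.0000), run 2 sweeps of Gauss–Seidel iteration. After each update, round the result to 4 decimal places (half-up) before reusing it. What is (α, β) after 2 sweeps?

(-3.2800, -4.3680)

Iteration 1:
  α = (2 - (4)·-2.0000) / (-5) = -2.0000
  β = (-12 - (-3)·-2.0000) / (5) = -3.6000
Iteration 2:
  α = (2 - (4)·-3.6000) / (-5) = -3.2800
  β = (-12 - (-3)·-3.2800) / (5) = -4.3680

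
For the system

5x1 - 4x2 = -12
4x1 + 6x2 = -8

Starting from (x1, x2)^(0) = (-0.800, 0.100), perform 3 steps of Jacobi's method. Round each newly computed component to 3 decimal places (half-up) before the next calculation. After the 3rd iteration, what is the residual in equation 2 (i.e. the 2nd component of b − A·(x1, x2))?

-3.238

Iteration 1:
  x1 = (-12 - (-4)·0.100) / (5) = -2.320
  x2 = (-8 - (4)·-0.800) / (6) = -0.800
Iteration 2:
  x1 = (-12 - (-4)·-0.800) / (5) = -3.040
  x2 = (-8 - (4)·-2.320) / (6) = 0.213
Iteration 3:
  x1 = (-12 - (-4)·0.213) / (5) = -2.230
  x2 = (-8 - (4)·-3.040) / (6) = 0.693
Residual b − A·x = (1.922, -3.238)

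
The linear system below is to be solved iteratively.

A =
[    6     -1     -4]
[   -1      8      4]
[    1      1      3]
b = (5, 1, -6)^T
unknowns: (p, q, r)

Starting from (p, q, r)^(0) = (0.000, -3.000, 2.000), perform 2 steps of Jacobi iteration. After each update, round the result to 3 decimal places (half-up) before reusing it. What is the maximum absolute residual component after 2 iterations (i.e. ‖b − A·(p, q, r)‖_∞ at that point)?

3.413

Iteration 1:
  p = (5 - (-1)·-3.000 - (-4)·2.000) / (6) = 1.667
  q = (1 - (-1)·0.000 - (4)·2.000) / (8) = -0.875
  r = (-6 - (1)·0.000 - (1)·-3.000) / (3) = -1.000
Iteration 2:
  p = (5 - (-1)·-0.875 - (-4)·-1.000) / (6) = 0.021
  q = (1 - (-1)·1.667 - (4)·-1.000) / (8) = 0.833
  r = (-6 - (1)·1.667 - (1)·-0.875) / (3) = -2.264
Residual b − A·x = (-3.349, 3.413, -0.062); ∞-norm = 3.413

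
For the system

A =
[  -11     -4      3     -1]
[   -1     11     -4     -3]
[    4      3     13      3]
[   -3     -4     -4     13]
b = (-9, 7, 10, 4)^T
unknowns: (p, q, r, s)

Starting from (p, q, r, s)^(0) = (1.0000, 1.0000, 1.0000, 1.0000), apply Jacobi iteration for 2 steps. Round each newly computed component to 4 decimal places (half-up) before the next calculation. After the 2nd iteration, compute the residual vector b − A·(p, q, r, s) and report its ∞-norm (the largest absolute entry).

Iteration 1:
  p = (-9 - (-4)·1.0000 - (3)·1.0000 - (-1)·1.0000) / (-11) = 0.6364
  q = (7 - (-1)·1.0000 - (-4)·1.0000 - (-3)·1.0000) / (11) = 1.3636
  r = (10 - (4)·1.0000 - (3)·1.0000 - (3)·1.0000) / (13) = 0.0000
  s = (4 - (-3)·1.0000 - (-4)·1.0000 - (-4)·1.0000) / (13) = 1.1538
Iteration 2:
  p = (-9 - (-4)·1.3636 - (3)·0.0000 - (-1)·1.1538) / (-11) = 0.2174
  q = (7 - (-1)·0.6364 - (-4)·0.0000 - (-3)·1.1538) / (11) = 1.0089
  r = (10 - (4)·0.6364 - (3)·1.3636 - (3)·1.1538) / (13) = -0.0075
  s = (4 - (-3)·0.6364 - (-4)·1.3636 - (-4)·0.0000) / (13) = 0.8741
Residual b − A·x = (-1.6764, -1.2882, 3.5789, -2.7055); ∞-norm = 3.5789

3.5789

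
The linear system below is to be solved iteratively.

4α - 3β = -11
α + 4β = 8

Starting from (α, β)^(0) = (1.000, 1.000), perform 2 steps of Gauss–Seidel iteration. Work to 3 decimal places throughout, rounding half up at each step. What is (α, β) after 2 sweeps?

Iteration 1:
  α = (-11 - (-3)·1.000) / (4) = -2.000
  β = (8 - (1)·-2.000) / (4) = 2.500
Iteration 2:
  α = (-11 - (-3)·2.500) / (4) = -0.875
  β = (8 - (1)·-0.875) / (4) = 2.219

(-0.875, 2.219)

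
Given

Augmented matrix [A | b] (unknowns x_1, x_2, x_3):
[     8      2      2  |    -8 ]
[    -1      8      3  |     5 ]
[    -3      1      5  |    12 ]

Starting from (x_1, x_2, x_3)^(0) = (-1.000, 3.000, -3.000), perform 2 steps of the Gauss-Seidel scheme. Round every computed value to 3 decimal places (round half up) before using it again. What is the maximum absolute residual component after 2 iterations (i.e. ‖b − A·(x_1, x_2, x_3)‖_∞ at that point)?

Iteration 1:
  x_1 = (-8 - (2)·3.000 - (2)·-3.000) / (8) = -1.000
  x_2 = (5 - (-1)·-1.000 - (3)·-3.000) / (8) = 1.625
  x_3 = (12 - (-3)·-1.000 - (1)·1.625) / (5) = 1.475
Iteration 2:
  x_1 = (-8 - (2)·1.625 - (2)·1.475) / (8) = -1.775
  x_2 = (5 - (-1)·-1.775 - (3)·1.475) / (8) = -0.150
  x_3 = (12 - (-3)·-1.775 - (1)·-0.150) / (5) = 1.365
Residual b − A·x = (3.770, 0.330, 0.000); ∞-norm = 3.770

3.770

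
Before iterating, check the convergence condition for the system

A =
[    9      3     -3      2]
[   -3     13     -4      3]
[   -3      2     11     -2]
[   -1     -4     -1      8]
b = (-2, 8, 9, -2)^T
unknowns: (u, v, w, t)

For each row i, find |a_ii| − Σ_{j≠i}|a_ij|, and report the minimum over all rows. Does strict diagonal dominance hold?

1

row 1: |9| − (3+3+2) = 1
row 2: |13| − (3+4+3) = 3
row 3: |11| − (3+2+2) = 4
row 4: |8| − (1+4+1) = 2
minimum over rows = 1 → strictly diagonally dominant (convergence guaranteed)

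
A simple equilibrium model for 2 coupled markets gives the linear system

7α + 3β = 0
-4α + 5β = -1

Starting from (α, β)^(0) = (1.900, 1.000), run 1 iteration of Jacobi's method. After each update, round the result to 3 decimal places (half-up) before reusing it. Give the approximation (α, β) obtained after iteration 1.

Iteration 1:
  α = (0 - (3)·1.000) / (7) = -0.429
  β = (-1 - (-4)·1.900) / (5) = 1.320

(-0.429, 1.320)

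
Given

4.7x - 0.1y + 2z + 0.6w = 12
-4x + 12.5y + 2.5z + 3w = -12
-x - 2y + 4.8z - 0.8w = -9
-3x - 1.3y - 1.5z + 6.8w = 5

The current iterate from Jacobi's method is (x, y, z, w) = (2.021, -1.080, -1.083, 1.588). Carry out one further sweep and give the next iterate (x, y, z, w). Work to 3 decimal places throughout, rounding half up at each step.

One sweep:
  x = (12 - (-0.1)·-1.080 - (2)·-1.083 - (0.6)·1.588) / (4.7) = 2.788
  y = (-12 - (-4)·2.021 - (2.5)·-1.083 - (3)·1.588) / (12.5) = -0.478
  z = (-9 - (-1)·2.021 - (-2)·-1.080 - (-0.8)·1.588) / (4.8) = -1.639
  w = (5 - (-3)·2.021 - (-1.3)·-1.080 - (-1.5)·-1.083) / (6.8) = 1.182

(2.788, -0.478, -1.639, 1.182)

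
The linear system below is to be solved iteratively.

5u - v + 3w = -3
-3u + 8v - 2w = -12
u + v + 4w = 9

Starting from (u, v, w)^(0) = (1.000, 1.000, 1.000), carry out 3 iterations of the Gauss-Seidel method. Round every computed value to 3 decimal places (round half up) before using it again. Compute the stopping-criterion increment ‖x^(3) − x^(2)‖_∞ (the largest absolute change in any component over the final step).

Iteration 1:
  u = (-3 - (-1)·1.000 - (3)·1.000) / (5) = -1.000
  v = (-12 - (-3)·-1.000 - (-2)·1.000) / (8) = -1.625
  w = (9 - (1)·-1.000 - (1)·-1.625) / (4) = 2.906
Iteration 2:
  u = (-3 - (-1)·-1.625 - (3)·2.906) / (5) = -2.669
  v = (-12 - (-3)·-2.669 - (-2)·2.906) / (8) = -1.774
  w = (9 - (1)·-2.669 - (1)·-1.774) / (4) = 3.361
Iteration 3:
  u = (-3 - (-1)·-1.774 - (3)·3.361) / (5) = -2.971
  v = (-12 - (-3)·-2.971 - (-2)·3.361) / (8) = -1.774
  w = (9 - (1)·-2.971 - (1)·-1.774) / (4) = 3.436
Change: (-0.302, 0.000, 0.075) → max |·| = 0.302

0.302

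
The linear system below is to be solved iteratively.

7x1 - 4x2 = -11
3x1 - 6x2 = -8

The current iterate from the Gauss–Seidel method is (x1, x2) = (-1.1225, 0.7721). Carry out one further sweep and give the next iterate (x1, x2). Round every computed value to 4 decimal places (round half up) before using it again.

(-1.1302, 0.7682)

One sweep:
  x1 = (-11 - (-4)·0.7721) / (7) = -1.1302
  x2 = (-8 - (3)·-1.1302) / (-6) = 0.7682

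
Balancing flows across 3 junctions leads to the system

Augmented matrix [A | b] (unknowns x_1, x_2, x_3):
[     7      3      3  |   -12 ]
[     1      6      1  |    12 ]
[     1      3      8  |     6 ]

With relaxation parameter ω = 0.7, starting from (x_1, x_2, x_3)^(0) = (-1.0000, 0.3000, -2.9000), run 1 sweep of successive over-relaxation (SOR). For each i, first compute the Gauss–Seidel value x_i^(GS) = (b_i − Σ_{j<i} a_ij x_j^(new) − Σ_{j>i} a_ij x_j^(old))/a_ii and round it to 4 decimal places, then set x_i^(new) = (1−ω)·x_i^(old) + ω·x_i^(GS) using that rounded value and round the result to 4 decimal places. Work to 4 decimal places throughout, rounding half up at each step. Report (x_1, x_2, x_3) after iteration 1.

Iteration 1:
  x_1: GS value = (-12 - (3)·0.3000 - (3)·-2.9000) / (7) = -0.6000;  x_1 ← (1−ω)·-1.0000 + ω·-0.6000 = -0.7200
  x_2: GS value = (12 - (1)·-0.7200 - (1)·-2.9000) / (6) = 2.6033;  x_2 ← (1−ω)·0.3000 + ω·2.6033 = 1.9123
  x_3: GS value = (6 - (1)·-0.7200 - (3)·1.9123) / (8) = 0.1229;  x_3 ← (1−ω)·-2.9000 + ω·0.1229 = -0.7840

(-0.7200, 1.9123, -0.7840)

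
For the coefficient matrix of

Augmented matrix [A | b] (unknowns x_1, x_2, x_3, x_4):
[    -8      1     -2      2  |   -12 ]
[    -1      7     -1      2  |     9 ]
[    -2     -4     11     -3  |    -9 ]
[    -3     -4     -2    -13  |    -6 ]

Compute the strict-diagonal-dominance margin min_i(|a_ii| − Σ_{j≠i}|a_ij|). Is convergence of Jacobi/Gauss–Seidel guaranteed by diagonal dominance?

2

row 1: |-8| − (1+2+2) = 3
row 2: |7| − (1+1+2) = 3
row 3: |11| − (2+4+3) = 2
row 4: |-13| − (3+4+2) = 4
minimum over rows = 2 → strictly diagonally dominant (convergence guaranteed)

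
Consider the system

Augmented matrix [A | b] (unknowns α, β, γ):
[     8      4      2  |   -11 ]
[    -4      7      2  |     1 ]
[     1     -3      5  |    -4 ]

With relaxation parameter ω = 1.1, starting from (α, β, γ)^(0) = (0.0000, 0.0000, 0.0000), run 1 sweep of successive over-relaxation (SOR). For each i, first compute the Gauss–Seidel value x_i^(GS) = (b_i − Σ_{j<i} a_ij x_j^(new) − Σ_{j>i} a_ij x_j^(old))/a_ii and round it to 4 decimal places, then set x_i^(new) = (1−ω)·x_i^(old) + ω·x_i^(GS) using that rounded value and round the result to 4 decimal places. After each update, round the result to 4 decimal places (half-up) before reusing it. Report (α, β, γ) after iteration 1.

Iteration 1:
  α: GS value = (-11 - (4)·0.0000 - (2)·0.0000) / (8) = -1.3750;  α ← (1−ω)·0.0000 + ω·-1.3750 = -1.5125
  β: GS value = (1 - (-4)·-1.5125 - (2)·0.0000) / (7) = -0.7214;  β ← (1−ω)·0.0000 + ω·-0.7214 = -0.7935
  γ: GS value = (-4 - (1)·-1.5125 - (-3)·-0.7935) / (5) = -0.9736;  γ ← (1−ω)·0.0000 + ω·-0.9736 = -1.0710

(-1.5125, -0.7935, -1.0710)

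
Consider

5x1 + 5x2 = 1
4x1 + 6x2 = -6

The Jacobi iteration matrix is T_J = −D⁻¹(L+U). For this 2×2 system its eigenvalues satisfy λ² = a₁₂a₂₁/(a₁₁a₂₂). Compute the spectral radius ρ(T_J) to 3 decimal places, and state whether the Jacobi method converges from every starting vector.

a₁₂a₂₁/(a₁₁a₂₂) = (5)·(4) / ((5)·(6)) = 0.666667
ρ = √|0.666667| = √0.666667 = 0.816
ρ < 1, so Jacobi converges

0.816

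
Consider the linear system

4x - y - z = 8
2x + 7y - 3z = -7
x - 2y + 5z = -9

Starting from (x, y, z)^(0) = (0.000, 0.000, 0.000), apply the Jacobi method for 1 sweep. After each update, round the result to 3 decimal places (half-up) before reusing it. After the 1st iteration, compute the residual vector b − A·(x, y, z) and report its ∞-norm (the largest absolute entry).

Iteration 1:
  x = (8 - (-1)·0.000 - (-1)·0.000) / (4) = 2.000
  y = (-7 - (2)·0.000 - (-3)·0.000) / (7) = -1.000
  z = (-9 - (1)·0.000 - (-2)·0.000) / (5) = -1.800
Residual b − A·x = (-2.800, -9.400, -4.000); ∞-norm = 9.400

9.400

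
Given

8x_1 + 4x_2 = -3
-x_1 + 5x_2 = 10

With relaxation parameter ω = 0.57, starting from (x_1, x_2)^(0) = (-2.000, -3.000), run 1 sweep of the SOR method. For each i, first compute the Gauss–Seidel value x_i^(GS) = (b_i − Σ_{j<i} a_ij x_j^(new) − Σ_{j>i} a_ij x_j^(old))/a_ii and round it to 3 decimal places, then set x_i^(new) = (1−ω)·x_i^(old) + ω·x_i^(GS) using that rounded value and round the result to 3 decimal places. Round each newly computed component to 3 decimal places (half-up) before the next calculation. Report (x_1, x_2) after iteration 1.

Iteration 1:
  x_1: GS value = (-3 - (4)·-3.000) / (8) = 1.125;  x_1 ← (1−ω)·-2.000 + ω·1.125 = -0.219
  x_2: GS value = (10 - (-1)·-0.219) / (5) = 1.956;  x_2 ← (1−ω)·-3.000 + ω·1.956 = -0.175

(-0.219, -0.175)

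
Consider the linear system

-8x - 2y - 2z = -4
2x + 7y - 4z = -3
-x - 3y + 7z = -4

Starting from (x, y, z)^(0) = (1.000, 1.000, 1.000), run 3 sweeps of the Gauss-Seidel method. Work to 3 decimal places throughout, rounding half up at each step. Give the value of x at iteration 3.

Iteration 1:
  x = (-4 - (-2)·1.000 - (-2)·1.000) / (-8) = 0.000
  y = (-3 - (2)·0.000 - (-4)·1.000) / (7) = 0.143
  z = (-4 - (-1)·0.000 - (-3)·0.143) / (7) = -0.510
Iteration 2:
  x = (-4 - (-2)·0.143 - (-2)·-0.510) / (-8) = 0.592
  y = (-3 - (2)·0.592 - (-4)·-0.510) / (7) = -0.889
  z = (-4 - (-1)·0.592 - (-3)·-0.889) / (7) = -0.868
Iteration 3:
  x = (-4 - (-2)·-0.889 - (-2)·-0.868) / (-8) = 0.939
  y = (-3 - (2)·0.939 - (-4)·-0.868) / (7) = -1.193
  z = (-4 - (-1)·0.939 - (-3)·-1.193) / (7) = -0.949

0.939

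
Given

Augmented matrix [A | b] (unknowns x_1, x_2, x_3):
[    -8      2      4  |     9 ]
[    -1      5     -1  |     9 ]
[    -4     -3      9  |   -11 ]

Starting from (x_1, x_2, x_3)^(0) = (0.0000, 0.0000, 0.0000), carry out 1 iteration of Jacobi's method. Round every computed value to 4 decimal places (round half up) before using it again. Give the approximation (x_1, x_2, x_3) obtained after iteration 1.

Iteration 1:
  x_1 = (9 - (2)·0.0000 - (4)·0.0000) / (-8) = -1.1250
  x_2 = (9 - (-1)·0.0000 - (-1)·0.0000) / (5) = 1.8000
  x_3 = (-11 - (-4)·0.0000 - (-3)·0.0000) / (9) = -1.2222

(-1.1250, 1.8000, -1.2222)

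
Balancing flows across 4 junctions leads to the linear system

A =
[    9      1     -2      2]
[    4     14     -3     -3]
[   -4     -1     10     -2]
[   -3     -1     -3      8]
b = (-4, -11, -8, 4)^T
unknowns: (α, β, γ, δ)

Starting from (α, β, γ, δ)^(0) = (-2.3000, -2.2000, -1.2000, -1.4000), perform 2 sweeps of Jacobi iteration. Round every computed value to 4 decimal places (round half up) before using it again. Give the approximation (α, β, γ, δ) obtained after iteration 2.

Iteration 1:
  α = (-4 - (1)·-2.2000 - (-2)·-1.2000 - (2)·-1.4000) / (9) = -0.1556
  β = (-11 - (4)·-2.3000 - (-3)·-1.2000 - (-3)·-1.4000) / (14) = -0.6857
  γ = (-8 - (-4)·-2.3000 - (-1)·-2.2000 - (-2)·-1.4000) / (10) = -2.2200
  δ = (4 - (-3)·-2.3000 - (-1)·-2.2000 - (-3)·-1.2000) / (8) = -1.0875
Iteration 2:
  α = (-4 - (1)·-0.6857 - (-2)·-2.2200 - (2)·-1.0875) / (9) = -0.6199
  β = (-11 - (4)·-0.1556 - (-3)·-2.2200 - (-3)·-1.0875) / (14) = -1.4500
  γ = (-8 - (-4)·-0.1556 - (-1)·-0.6857 - (-2)·-1.0875) / (10) = -1.1483
  δ = (4 - (-3)·-0.1556 - (-1)·-0.6857 - (-3)·-2.2200) / (8) = -0.4766

(-0.6199, -1.4500, -1.1483, -0.4766)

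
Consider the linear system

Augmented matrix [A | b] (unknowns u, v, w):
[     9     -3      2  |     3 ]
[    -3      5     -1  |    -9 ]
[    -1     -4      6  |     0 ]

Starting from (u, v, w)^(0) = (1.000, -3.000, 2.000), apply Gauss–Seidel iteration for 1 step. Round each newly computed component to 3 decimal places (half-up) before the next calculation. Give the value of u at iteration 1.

-1.111

Iteration 1:
  u = (3 - (-3)·-3.000 - (2)·2.000) / (9) = -1.111
  v = (-9 - (-3)·-1.111 - (-1)·2.000) / (5) = -2.067
  w = (0 - (-1)·-1.111 - (-4)·-2.067) / (6) = -1.563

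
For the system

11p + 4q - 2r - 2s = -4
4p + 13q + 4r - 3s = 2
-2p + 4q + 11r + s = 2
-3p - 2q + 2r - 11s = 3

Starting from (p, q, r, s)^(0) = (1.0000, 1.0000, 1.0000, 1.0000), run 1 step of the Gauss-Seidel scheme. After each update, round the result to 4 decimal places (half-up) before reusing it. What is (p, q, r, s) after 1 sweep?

Iteration 1:
  p = (-4 - (4)·1.0000 - (-2)·1.0000 - (-2)·1.0000) / (11) = -0.3636
  q = (2 - (4)·-0.3636 - (4)·1.0000 - (-3)·1.0000) / (13) = 0.1888
  r = (2 - (-2)·-0.3636 - (4)·0.1888 - (1)·1.0000) / (11) = -0.0439
  s = (3 - (-3)·-0.3636 - (-2)·0.1888 - (2)·-0.0439) / (-11) = -0.2159

(-0.3636, 0.1888, -0.0439, -0.2159)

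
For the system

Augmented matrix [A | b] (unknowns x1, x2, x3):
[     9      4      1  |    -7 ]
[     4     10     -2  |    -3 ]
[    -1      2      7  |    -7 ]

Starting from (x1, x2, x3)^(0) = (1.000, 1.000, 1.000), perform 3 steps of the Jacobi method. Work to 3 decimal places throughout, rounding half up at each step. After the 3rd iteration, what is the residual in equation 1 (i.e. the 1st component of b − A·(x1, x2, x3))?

1.391

Iteration 1:
  x1 = (-7 - (4)·1.000 - (1)·1.000) / (9) = -1.333
  x2 = (-3 - (4)·1.000 - (-2)·1.000) / (10) = -0.500
  x3 = (-7 - (-1)·1.000 - (2)·1.000) / (7) = -1.143
Iteration 2:
  x1 = (-7 - (4)·-0.500 - (1)·-1.143) / (9) = -0.429
  x2 = (-3 - (4)·-1.333 - (-2)·-1.143) / (10) = 0.005
  x3 = (-7 - (-1)·-1.333 - (2)·-0.500) / (7) = -1.048
Iteration 3:
  x1 = (-7 - (4)·0.005 - (1)·-1.048) / (9) = -0.664
  x2 = (-3 - (4)·-0.429 - (-2)·-1.048) / (10) = -0.338
  x3 = (-7 - (-1)·-0.429 - (2)·0.005) / (7) = -1.063
Residual b − A·x = (1.391, 0.910, 0.453)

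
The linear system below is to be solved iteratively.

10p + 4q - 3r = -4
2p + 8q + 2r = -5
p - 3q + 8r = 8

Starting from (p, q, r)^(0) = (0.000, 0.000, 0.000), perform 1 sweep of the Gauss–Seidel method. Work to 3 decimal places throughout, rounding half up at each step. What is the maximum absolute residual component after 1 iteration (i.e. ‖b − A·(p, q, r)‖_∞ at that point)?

Iteration 1:
  p = (-4 - (4)·0.000 - (-3)·0.000) / (10) = -0.400
  q = (-5 - (2)·-0.400 - (2)·0.000) / (8) = -0.525
  r = (8 - (1)·-0.400 - (-3)·-0.525) / (8) = 0.853
Residual b − A·x = (4.659, -1.706, 0.001); ∞-norm = 4.659

4.659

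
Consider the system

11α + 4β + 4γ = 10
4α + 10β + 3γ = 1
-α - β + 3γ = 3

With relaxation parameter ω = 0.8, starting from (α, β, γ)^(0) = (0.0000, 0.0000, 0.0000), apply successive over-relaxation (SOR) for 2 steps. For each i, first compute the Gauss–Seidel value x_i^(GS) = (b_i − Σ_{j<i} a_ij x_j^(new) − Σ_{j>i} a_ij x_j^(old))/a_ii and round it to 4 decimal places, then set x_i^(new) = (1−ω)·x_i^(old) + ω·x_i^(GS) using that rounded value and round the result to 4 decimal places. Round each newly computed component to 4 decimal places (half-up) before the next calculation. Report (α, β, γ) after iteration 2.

(0.6399, -0.3841, 1.0589)

Iteration 1:
  α: GS value = (10 - (4)·0.0000 - (4)·0.0000) / (11) = 0.9091;  α ← (1−ω)·0.0000 + ω·0.9091 = 0.7273
  β: GS value = (1 - (4)·0.7273 - (3)·0.0000) / (10) = -0.1909;  β ← (1−ω)·0.0000 + ω·-0.1909 = -0.1527
  γ: GS value = (3 - (-1)·0.7273 - (-1)·-0.1527) / (3) = 1.1915;  γ ← (1−ω)·0.0000 + ω·1.1915 = 0.9532
Iteration 2:
  α: GS value = (10 - (4)·-0.1527 - (4)·0.9532) / (11) = 0.6180;  α ← (1−ω)·0.7273 + ω·0.6180 = 0.6399
  β: GS value = (1 - (4)·0.6399 - (3)·0.9532) / (10) = -0.4419;  β ← (1−ω)·-0.1527 + ω·-0.4419 = -0.3841
  γ: GS value = (3 - (-1)·0.6399 - (-1)·-0.3841) / (3) = 1.0853;  γ ← (1−ω)·0.9532 + ω·1.0853 = 1.0589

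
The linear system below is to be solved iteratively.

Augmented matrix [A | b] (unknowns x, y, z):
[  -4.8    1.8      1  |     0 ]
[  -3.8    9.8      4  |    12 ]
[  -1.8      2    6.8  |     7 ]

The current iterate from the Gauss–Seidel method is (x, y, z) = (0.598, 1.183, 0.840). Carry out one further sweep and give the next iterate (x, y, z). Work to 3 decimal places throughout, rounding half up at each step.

(0.619, 1.122, 0.863)

One sweep:
  x = (0 - (1.8)·1.183 - (1)·0.840) / (-4.8) = 0.619
  y = (12 - (-3.8)·0.619 - (4)·0.840) / (9.8) = 1.122
  z = (7 - (-1.8)·0.619 - (2)·1.122) / (6.8) = 0.863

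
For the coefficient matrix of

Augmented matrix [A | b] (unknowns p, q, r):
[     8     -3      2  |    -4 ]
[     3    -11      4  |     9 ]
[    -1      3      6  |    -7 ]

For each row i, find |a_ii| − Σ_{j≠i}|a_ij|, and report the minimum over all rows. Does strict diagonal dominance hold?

row 1: |8| − (3+2) = 3
row 2: |-11| − (3+4) = 4
row 3: |6| − (1+3) = 2
minimum over rows = 2 → strictly diagonally dominant (convergence guaranteed)

2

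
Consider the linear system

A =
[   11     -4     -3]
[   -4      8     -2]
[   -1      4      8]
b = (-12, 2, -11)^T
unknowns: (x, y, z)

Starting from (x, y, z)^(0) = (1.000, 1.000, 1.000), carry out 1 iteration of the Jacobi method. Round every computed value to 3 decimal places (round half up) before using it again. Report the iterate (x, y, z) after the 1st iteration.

Iteration 1:
  x = (-12 - (-4)·1.000 - (-3)·1.000) / (11) = -0.455
  y = (2 - (-4)·1.000 - (-2)·1.000) / (8) = 1.000
  z = (-11 - (-1)·1.000 - (4)·1.000) / (8) = -1.750

(-0.455, 1.000, -1.750)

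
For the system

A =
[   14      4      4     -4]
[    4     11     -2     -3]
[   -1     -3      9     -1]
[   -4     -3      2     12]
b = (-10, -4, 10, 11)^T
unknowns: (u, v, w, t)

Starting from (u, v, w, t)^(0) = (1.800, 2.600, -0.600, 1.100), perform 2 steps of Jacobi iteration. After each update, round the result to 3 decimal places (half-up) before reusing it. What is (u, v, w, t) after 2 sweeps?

Iteration 1:
  u = (-10 - (4)·2.600 - (4)·-0.600 - (-4)·1.100) / (14) = -0.971
  v = (-4 - (4)·1.800 - (-2)·-0.600 - (-3)·1.100) / (11) = -0.827
  w = (10 - (-1)·1.800 - (-3)·2.600 - (-1)·1.100) / (9) = 2.300
  t = (11 - (-4)·1.800 - (-3)·2.600 - (2)·-0.600) / (12) = 2.267
Iteration 2:
  u = (-10 - (4)·-0.827 - (4)·2.300 - (-4)·2.267) / (14) = -0.487
  v = (-4 - (4)·-0.971 - (-2)·2.300 - (-3)·2.267) / (11) = 1.026
  w = (10 - (-1)·-0.971 - (-3)·-0.827 - (-1)·2.267) / (9) = 0.979
  t = (11 - (-4)·-0.971 - (-3)·-0.827 - (2)·2.300) / (12) = 0.003

(-0.487, 1.026, 0.979, 0.003)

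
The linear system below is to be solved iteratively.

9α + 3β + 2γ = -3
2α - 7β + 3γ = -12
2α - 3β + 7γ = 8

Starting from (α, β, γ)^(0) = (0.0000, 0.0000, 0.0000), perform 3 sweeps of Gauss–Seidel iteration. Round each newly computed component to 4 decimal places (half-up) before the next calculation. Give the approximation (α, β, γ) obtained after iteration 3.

(-1.6001, 2.3050, 2.5879)

Iteration 1:
  α = (-3 - (3)·0.0000 - (2)·0.0000) / (9) = -0.3333
  β = (-12 - (2)·-0.3333 - (3)·0.0000) / (-7) = 1.6191
  γ = (8 - (2)·-0.3333 - (-3)·1.6191) / (7) = 1.9320
Iteration 2:
  α = (-3 - (3)·1.6191 - (2)·1.9320) / (9) = -1.3024
  β = (-12 - (2)·-1.3024 - (3)·1.9320) / (-7) = 2.1702
  γ = (8 - (2)·-1.3024 - (-3)·2.1702) / (7) = 2.4451
Iteration 3:
  α = (-3 - (3)·2.1702 - (2)·2.4451) / (9) = -1.6001
  β = (-12 - (2)·-1.6001 - (3)·2.4451) / (-7) = 2.3050
  γ = (8 - (2)·-1.6001 - (-3)·2.3050) / (7) = 2.5879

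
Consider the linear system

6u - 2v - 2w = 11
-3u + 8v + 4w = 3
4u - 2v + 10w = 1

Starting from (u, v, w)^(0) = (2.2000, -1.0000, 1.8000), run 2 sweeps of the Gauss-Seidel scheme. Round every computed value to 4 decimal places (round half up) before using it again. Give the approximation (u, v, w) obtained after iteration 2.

(1.6917, 1.3531, -0.3061)

Iteration 1:
  u = (11 - (-2)·-1.0000 - (-2)·1.8000) / (6) = 2.1000
  v = (3 - (-3)·2.1000 - (4)·1.8000) / (8) = 0.2625
  w = (1 - (4)·2.1000 - (-2)·0.2625) / (10) = -0.6875
Iteration 2:
  u = (11 - (-2)·0.2625 - (-2)·-0.6875) / (6) = 1.6917
  v = (3 - (-3)·1.6917 - (4)·-0.6875) / (8) = 1.3531
  w = (1 - (4)·1.6917 - (-2)·1.3531) / (10) = -0.3061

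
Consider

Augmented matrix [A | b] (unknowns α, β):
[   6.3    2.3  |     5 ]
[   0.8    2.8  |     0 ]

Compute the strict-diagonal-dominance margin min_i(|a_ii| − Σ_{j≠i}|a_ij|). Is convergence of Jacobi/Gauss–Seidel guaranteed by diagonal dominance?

2

row 1: |6.3| − (2.3) = 4
row 2: |2.8| − (0.8) = 2
minimum over rows = 2 → strictly diagonally dominant (convergence guaranteed)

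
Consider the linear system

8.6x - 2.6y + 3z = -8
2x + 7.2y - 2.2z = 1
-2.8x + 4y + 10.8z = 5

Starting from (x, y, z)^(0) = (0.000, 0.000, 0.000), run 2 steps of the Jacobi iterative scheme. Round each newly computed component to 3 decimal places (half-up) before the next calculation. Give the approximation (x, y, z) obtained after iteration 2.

Iteration 1:
  x = (-8 - (-2.6)·0.000 - (3)·0.000) / (8.6) = -0.930
  y = (1 - (2)·0.000 - (-2.2)·0.000) / (7.2) = 0.139
  z = (5 - (-2.8)·0.000 - (4)·0.000) / (10.8) = 0.463
Iteration 2:
  x = (-8 - (-2.6)·0.139 - (3)·0.463) / (8.6) = -1.050
  y = (1 - (2)·-0.930 - (-2.2)·0.463) / (7.2) = 0.539
  z = (5 - (-2.8)·-0.930 - (4)·0.139) / (10.8) = 0.170

(-1.050, 0.539, 0.170)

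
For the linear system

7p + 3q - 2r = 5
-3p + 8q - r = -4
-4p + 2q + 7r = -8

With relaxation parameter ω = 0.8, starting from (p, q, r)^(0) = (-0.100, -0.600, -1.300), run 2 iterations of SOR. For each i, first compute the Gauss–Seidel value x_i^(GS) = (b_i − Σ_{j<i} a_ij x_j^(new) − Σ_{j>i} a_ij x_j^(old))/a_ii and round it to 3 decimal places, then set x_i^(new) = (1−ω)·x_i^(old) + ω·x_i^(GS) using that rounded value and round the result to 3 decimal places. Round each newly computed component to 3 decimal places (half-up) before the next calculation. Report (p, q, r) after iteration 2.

Iteration 1:
  p: GS value = (5 - (3)·-0.600 - (-2)·-1.300) / (7) = 0.600;  p ← (1−ω)·-0.100 + ω·0.600 = 0.460
  q: GS value = (-4 - (-3)·0.460 - (-1)·-1.300) / (8) = -0.490;  q ← (1−ω)·-0.600 + ω·-0.490 = -0.512
  r: GS value = (-8 - (-4)·0.460 - (2)·-0.512) / (7) = -0.734;  r ← (1−ω)·-1.300 + ω·-0.734 = -0.847
Iteration 2:
  p: GS value = (5 - (3)·-0.512 - (-2)·-0.847) / (7) = 0.692;  p ← (1−ω)·0.460 + ω·0.692 = 0.646
  q: GS value = (-4 - (-3)·0.646 - (-1)·-0.847) / (8) = -0.364;  q ← (1−ω)·-0.512 + ω·-0.364 = -0.394
  r: GS value = (-8 - (-4)·0.646 - (2)·-0.394) / (7) = -0.661;  r ← (1−ω)·-0.847 + ω·-0.661 = -0.698

(0.646, -0.394, -0.698)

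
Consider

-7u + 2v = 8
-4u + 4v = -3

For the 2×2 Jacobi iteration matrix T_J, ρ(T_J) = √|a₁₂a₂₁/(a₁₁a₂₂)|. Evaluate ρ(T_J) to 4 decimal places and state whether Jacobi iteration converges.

0.5345

a₁₂a₂₁/(a₁₁a₂₂) = (2)·(-4) / ((-7)·(4)) = 0.285714
ρ = √|0.285714| = √0.285714 = 0.5345
ρ < 1, so Jacobi converges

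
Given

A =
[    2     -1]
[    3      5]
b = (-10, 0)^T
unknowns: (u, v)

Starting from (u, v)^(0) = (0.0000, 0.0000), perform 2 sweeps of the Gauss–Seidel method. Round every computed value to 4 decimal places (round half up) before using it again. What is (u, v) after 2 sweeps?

Iteration 1:
  u = (-10 - (-1)·0.0000) / (2) = -5.0000
  v = (0 - (3)·-5.0000) / (5) = 3.0000
Iteration 2:
  u = (-10 - (-1)·3.0000) / (2) = -3.5000
  v = (0 - (3)·-3.5000) / (5) = 2.1000

(-3.5000, 2.1000)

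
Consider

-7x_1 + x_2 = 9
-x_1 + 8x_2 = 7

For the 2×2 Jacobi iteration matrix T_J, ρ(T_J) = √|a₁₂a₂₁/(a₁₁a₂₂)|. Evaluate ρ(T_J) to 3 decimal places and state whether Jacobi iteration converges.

a₁₂a₂₁/(a₁₁a₂₂) = (1)·(-1) / ((-7)·(8)) = 0.017857
ρ = √|0.017857| = √0.017857 = 0.134
ρ < 1, so Jacobi converges

0.134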